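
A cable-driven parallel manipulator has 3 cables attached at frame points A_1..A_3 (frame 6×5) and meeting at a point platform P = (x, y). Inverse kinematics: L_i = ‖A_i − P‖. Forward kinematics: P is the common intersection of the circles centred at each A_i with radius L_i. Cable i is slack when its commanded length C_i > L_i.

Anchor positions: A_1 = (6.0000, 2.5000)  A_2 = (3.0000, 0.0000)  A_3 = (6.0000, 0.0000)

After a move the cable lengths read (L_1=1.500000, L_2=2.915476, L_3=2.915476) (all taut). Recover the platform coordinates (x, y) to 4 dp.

(4.5000, 2.5000)

circle eqns → linear via eq_j − eq_1; set c_j = A_j·A_j − L_j²
c_1 = 36.0000+6.2500−2.2500 = 40.0000
6.0000·x + 5.0000·y = c_1−c_2 = 39.5000
0.0000·x + 5.0000·y = c_1−c_3 = 12.5000
solve first two rows → x=4.5000, y=2.5000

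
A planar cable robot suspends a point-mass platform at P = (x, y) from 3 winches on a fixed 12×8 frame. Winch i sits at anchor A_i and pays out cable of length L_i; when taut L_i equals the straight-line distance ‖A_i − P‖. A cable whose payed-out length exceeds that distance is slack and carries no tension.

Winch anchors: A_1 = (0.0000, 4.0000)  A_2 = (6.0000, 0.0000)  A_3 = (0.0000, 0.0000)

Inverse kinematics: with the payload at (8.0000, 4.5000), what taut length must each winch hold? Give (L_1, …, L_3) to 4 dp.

L_1 = √((0.0000−8.0000)² + (4.0000−4.5000)²) = 8.0156
L_2 = √((6.0000−8.0000)² + (0.0000−4.5000)²) = 4.9244
L_3 = √((0.0000−8.0000)² + (0.0000−4.5000)²) = 9.1788

(8.0156, 4.9244, 9.1788)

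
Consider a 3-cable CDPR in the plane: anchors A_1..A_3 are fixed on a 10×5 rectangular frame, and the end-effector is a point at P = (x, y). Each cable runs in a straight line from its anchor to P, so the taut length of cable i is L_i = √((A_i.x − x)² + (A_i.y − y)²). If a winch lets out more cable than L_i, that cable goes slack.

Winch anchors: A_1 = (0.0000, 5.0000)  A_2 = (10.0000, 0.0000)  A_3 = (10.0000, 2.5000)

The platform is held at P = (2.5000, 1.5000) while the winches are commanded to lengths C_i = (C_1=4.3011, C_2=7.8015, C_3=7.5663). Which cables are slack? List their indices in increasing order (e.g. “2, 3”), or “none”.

i=1: geometric 4.3012 vs commanded 4.3011 ⇒ taut
i=2: geometric 7.6485 vs commanded 7.8015 ⇒ slack
i=3: geometric 7.5664 vs commanded 7.5663 ⇒ taut

2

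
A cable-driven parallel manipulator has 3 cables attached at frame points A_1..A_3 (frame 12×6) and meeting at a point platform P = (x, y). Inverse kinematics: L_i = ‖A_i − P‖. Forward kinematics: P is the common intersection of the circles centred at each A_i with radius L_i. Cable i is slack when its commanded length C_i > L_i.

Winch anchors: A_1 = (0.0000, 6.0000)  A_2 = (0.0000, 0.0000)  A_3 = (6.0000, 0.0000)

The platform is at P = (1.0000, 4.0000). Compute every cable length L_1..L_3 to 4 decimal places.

L_1 = √((0.0000−1.0000)² + (6.0000−4.0000)²) = 2.2361
L_2 = √((0.0000−1.0000)² + (0.0000−4.0000)²) = 4.1231
L_3 = √((6.0000−1.0000)² + (0.0000−4.0000)²) = 6.4031

(2.2361, 4.1231, 6.4031)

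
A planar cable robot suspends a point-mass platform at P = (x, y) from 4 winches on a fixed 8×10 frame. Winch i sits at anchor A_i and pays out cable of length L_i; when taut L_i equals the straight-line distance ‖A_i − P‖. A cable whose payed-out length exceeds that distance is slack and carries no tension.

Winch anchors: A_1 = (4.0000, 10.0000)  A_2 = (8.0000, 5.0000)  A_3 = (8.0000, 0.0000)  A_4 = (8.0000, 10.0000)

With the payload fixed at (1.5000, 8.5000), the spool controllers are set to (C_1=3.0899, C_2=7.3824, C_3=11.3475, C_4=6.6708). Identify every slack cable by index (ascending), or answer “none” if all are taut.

1, 3

i=1: geometric 2.9155 vs commanded 3.0899 ⇒ slack
i=2: geometric 7.3824 vs commanded 7.3824 ⇒ taut
i=3: geometric 10.7005 vs commanded 11.3475 ⇒ slack
i=4: geometric 6.6708 vs commanded 6.6708 ⇒ taut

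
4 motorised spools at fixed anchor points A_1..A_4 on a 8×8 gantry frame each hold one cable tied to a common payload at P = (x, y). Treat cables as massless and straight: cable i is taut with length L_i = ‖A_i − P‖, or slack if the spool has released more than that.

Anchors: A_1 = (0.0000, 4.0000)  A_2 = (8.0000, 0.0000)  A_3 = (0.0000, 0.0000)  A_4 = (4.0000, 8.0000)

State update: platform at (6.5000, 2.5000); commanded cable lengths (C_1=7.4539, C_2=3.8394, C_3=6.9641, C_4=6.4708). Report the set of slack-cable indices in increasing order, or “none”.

1, 2, 4

cable 1: L_1 = ‖A_1−P‖ = 6.6708;  C_1 = 7.4539 → slack
cable 2: L_2 = ‖A_2−P‖ = 2.9155;  C_2 = 3.8394 → slack
cable 3: L_3 = ‖A_3−P‖ = 6.9642;  C_3 = 6.9641 → taut
cable 4: L_4 = ‖A_4−P‖ = 6.0415;  C_4 = 6.4708 → slack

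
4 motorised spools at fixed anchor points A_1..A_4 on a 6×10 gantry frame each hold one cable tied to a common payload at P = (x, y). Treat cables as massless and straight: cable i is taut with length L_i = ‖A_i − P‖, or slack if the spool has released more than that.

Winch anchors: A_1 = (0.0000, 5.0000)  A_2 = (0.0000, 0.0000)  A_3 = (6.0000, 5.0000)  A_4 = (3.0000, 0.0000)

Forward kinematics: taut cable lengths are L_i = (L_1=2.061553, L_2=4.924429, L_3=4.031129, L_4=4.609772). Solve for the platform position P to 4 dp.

(2.0000, 4.5000)

expand ‖A_i−P‖²=L_i² and subtract eq 1 (k_i ≔ ‖A_i‖²−L_i²)
k_1 = 0.0000+25.0000−4.2500 = 20.7500
eq1−eq2 → [0.0000  10.0000]·P = 45.0000
eq1−eq3 → [-12.0000  0.0000]·P = -24.0000
eq1−eq4 → [-6.0000  10.0000]·P = 33.0000
2×2 solve → P = (2.0000, 4.5000)
check cable 4: ‖A_4−P‖² = 21.2500 ≈ L_4² = 21.2500 ✓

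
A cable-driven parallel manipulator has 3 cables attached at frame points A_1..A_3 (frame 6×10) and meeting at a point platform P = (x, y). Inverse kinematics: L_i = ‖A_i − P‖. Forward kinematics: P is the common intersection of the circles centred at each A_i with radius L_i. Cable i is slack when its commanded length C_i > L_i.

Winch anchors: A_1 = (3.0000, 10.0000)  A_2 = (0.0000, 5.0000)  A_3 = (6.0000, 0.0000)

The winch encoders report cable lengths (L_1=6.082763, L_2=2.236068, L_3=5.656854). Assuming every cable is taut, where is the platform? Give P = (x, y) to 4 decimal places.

circle eqns → linear via eq_j − eq_1; set c_j = A_j·A_j − L_j²
c_1 = 9.0000+100.0000−37.0000 = 72.0000
6.0000·x + 10.0000·y = c_1−c_2 = 52.0000
-6.0000·x + 20.0000·y = c_1−c_3 = 68.0000
solve first two rows → x=2.0000, y=4.0000

(2.0000, 4.0000)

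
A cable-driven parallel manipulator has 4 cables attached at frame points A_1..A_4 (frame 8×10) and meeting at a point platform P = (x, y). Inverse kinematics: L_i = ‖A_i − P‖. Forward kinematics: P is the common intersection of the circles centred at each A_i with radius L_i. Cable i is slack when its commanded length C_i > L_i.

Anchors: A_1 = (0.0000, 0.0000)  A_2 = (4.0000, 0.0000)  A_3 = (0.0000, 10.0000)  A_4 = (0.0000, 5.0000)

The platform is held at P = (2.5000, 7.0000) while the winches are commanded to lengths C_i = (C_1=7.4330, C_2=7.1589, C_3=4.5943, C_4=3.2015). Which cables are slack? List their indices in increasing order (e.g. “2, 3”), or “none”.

cable 1: L_1 = ‖A_1−P‖ = 7.4330;  C_1 = 7.4330 → taut
cable 2: L_2 = ‖A_2−P‖ = 7.1589;  C_2 = 7.1589 → taut
cable 3: L_3 = ‖A_3−P‖ = 3.9051;  C_3 = 4.5943 → slack
cable 4: L_4 = ‖A_4−P‖ = 3.2016;  C_4 = 3.2015 → taut

3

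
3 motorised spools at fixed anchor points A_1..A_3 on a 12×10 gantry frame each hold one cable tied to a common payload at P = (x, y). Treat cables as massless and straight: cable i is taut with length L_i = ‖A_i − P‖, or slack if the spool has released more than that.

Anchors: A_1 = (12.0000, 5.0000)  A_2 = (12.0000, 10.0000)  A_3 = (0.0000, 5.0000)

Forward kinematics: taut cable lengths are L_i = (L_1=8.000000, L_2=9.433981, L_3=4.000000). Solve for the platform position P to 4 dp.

each cable: (A_i−P)·(A_i−P) = L_i²; let q_i = ‖A_i‖²−L_i²
q_1 = 144.0000+25.0000−64.0000 = 105.0000
row 1: 0.0000x − 10.0000y = -50.0000  (q_2=155.0000)
row 2: 24.0000x + 0.0000y = 96.0000  (q_3=9.0000)
Cramer on rows 1–2 → x = 4.0000, y = 5.0000

(4.0000, 5.0000)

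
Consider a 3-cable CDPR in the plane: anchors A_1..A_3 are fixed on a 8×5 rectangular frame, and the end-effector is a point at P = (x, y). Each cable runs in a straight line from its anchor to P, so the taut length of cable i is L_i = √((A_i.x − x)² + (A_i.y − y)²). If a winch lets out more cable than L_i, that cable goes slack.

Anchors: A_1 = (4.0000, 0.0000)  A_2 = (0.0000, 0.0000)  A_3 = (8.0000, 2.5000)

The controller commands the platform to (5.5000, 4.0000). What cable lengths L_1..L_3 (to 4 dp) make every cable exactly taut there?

L_1 = √((4.0000−5.5000)² + (0.0000−4.0000)²) = 4.2720
L_2 = √((0.0000−5.5000)² + (0.0000−4.0000)²) = 6.8007
L_3 = √((8.0000−5.5000)² + (2.5000−4.0000)²) = 2.9155

(4.2720, 6.8007, 2.9155)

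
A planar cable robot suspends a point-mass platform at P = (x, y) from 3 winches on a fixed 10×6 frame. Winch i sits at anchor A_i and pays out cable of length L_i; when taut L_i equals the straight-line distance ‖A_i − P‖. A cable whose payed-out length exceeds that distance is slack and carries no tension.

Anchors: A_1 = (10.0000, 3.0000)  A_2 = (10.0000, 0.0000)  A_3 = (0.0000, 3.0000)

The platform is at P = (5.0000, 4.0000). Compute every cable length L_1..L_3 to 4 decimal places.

cable 1: Δx=5.0000, Δy=-1.0000; L_1 = √(Δx²+Δy²) = 5.0990
cable 2: Δx=5.0000, Δy=-4.0000; L_2 = √(Δx²+Δy²) = 6.4031
cable 3: Δx=-5.0000, Δy=-1.0000; L_3 = √(Δx²+Δy²) = 5.0990

(5.0990, 6.4031, 5.0990)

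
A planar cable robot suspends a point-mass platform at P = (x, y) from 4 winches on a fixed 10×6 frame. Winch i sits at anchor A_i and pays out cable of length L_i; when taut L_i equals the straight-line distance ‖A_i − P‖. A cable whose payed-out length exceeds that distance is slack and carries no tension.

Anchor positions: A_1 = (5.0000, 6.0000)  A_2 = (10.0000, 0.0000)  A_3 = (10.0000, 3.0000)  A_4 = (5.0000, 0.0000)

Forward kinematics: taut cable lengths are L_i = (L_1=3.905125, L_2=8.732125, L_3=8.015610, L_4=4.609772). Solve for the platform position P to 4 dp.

(2.0000, 3.5000)

circle eqns → linear via eq_j − eq_1; set q_j = A_j·A_j − L_j²
q_1 = 25.0000+36.0000−15.2500 = 45.7500
-10.0000·x + 12.0000·y = q_1−q_2 = 22.0000
-10.0000·x + 6.0000·y = q_1−q_3 = 1.0000
0.0000·x + 12.0000·y = q_1−q_4 = 42.0000
solve first two rows → x=2.0000, y=3.5000
check cable 4: ‖A_4−P‖² = 21.2500 ≈ L_4² = 21.2500 ✓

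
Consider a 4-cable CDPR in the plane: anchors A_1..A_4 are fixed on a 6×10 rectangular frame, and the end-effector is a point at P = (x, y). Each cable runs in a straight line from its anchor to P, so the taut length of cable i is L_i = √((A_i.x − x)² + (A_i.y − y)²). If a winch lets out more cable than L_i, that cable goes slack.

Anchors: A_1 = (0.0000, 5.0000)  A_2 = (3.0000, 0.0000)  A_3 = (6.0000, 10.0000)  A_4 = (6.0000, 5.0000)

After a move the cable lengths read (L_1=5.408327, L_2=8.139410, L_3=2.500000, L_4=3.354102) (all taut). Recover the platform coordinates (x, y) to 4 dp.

(4.5000, 8.0000)

each cable: (A_i−P)·(A_i−P) = L_i²; let q_i = ‖A_i‖²−L_i²
q_1 = 0.0000+25.0000−29.2500 = -4.2500
row 1: -6.0000x + 10.0000y = 53.0000  (q_2=-57.2500)
row 2: -12.0000x − 10.0000y = -134.0000  (q_3=129.7500)
row 3: -12.0000x + 0.0000y = -54.0000  (q_4=49.7500)
Cramer on rows 1–2 → x = 4.5000, y = 8.0000
check cable 4: ‖A_4−P‖² = 11.2500 ≈ L_4² = 11.2500 ✓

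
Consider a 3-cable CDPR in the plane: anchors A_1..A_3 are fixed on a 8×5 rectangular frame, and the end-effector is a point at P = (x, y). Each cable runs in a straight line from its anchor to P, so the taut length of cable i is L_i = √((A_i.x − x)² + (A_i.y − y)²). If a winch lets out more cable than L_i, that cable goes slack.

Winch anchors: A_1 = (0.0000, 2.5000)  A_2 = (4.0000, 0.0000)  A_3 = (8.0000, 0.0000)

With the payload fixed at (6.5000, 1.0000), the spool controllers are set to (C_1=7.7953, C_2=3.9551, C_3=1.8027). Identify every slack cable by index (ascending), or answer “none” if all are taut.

1, 2

cable 1: L_1 = ‖A_1−P‖ = 6.6708;  C_1 = 7.7953 → slack
cable 2: L_2 = ‖A_2−P‖ = 2.6926;  C_2 = 3.9551 → slack
cable 3: L_3 = ‖A_3−P‖ = 1.8028;  C_3 = 1.8027 → taut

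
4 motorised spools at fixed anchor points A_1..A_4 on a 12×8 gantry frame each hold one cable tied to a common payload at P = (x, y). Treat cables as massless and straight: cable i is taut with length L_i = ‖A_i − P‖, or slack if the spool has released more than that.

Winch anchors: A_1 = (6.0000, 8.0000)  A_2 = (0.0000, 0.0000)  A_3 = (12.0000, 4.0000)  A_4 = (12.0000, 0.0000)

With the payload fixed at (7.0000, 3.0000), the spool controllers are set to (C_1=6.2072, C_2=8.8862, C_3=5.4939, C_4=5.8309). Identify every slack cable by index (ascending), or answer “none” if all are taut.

cable 1: √((-1.0000)²+(5.0000)²)=5.0990, C_1=6.2072: slack
cable 2: √((-7.0000)²+(-3.0000)²)=7.6158, C_2=8.8862: slack
cable 3: √((5.0000)²+(1.0000)²)=5.0990, C_3=5.4939: slack
cable 4: √((5.0000)²+(-3.0000)²)=5.8310, C_4=5.8309: taut

1, 2, 3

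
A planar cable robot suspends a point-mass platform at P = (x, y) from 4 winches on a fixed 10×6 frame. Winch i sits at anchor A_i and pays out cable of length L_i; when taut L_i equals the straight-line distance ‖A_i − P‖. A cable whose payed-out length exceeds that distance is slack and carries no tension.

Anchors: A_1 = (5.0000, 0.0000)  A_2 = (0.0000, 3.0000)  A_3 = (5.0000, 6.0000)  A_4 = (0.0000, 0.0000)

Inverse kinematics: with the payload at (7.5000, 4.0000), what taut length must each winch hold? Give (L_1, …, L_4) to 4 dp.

L_1 = √((5.0000−7.5000)² + (0.0000−4.0000)²) = 4.7170
L_2 = √((0.0000−7.5000)² + (3.0000−4.0000)²) = 7.5664
L_3 = √((5.0000−7.5000)² + (6.0000−4.0000)²) = 3.2016
L_4 = √((0.0000−7.5000)² + (0.0000−4.0000)²) = 8.5000

(4.7170, 7.5664, 3.2016, 8.5000)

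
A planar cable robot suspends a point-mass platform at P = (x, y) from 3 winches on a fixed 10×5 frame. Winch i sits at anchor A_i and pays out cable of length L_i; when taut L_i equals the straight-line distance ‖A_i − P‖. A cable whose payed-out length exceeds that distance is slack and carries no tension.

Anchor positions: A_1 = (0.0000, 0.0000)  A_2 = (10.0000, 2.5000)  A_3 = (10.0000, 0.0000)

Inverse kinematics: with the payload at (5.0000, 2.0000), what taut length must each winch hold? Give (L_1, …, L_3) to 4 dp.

(5.3852, 5.0249, 5.3852)

L_1 = √((0.0000−5.0000)² + (0.0000−2.0000)²) = 5.3852
L_2 = √((10.0000−5.0000)² + (2.5000−2.0000)²) = 5.0249
L_3 = √((10.0000−5.0000)² + (0.0000−2.0000)²) = 5.3852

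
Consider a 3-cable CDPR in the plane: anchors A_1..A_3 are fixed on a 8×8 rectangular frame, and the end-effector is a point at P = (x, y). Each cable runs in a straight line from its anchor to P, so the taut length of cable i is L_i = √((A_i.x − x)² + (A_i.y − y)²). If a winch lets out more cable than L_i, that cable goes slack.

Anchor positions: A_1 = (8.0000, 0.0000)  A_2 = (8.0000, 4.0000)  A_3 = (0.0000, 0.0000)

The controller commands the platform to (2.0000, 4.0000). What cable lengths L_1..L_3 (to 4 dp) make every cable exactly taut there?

(7.2111, 6.0000, 4.4721)

cable 1: Δx=6.0000, Δy=-4.0000; L_1 = √(Δx²+Δy²) = 7.2111
cable 2: Δx=6.0000, Δy=0.0000; L_2 = √(Δx²+Δy²) = 6.0000
cable 3: Δx=-2.0000, Δy=-4.0000; L_3 = √(Δx²+Δy²) = 4.4721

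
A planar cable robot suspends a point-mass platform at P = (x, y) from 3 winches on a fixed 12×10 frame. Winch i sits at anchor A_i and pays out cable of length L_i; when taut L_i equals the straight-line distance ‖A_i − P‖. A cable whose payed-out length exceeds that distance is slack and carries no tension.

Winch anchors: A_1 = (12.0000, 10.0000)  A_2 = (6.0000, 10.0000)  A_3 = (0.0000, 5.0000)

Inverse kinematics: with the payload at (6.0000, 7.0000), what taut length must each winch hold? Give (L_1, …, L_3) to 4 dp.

L_1 = √((12.0000−6.0000)² + (10.0000−7.0000)²) = 6.7082
L_2 = √((6.0000−6.0000)² + (10.0000−7.0000)²) = 3.0000
L_3 = √((0.0000−6.0000)² + (5.0000−7.0000)²) = 6.3246

(6.7082, 3.0000, 6.3246)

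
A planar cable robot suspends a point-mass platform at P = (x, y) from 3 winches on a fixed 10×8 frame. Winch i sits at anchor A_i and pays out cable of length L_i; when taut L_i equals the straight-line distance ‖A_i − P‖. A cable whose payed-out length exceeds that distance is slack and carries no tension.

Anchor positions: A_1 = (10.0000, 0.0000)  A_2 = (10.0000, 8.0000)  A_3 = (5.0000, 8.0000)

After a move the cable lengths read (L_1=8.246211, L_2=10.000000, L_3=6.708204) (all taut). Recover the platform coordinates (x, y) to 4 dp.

each cable: (A_i−P)·(A_i−P) = L_i²; let c_i = ‖A_i‖²−L_i²
c_1 = 100.0000+0.0000−68.0000 = 32.0000
row 1: 0.0000x − 16.0000y = -32.0000  (c_2=64.0000)
row 2: 10.0000x − 16.0000y = -12.0000  (c_3=44.0000)
Cramer on rows 1–2 → x = 2.0000, y = 2.0000

(2.0000, 2.0000)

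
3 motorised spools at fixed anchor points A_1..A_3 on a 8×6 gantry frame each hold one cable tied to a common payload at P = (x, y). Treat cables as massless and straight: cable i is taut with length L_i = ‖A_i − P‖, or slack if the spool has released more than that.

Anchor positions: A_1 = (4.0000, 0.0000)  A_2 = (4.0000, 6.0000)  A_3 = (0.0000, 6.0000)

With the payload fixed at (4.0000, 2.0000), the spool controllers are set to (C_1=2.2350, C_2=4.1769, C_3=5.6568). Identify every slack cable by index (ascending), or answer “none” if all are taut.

cable 1: √((0.0000)²+(-2.0000)²)=2.0000, C_1=2.2350: slack
cable 2: √((0.0000)²+(4.0000)²)=4.0000, C_2=4.1769: slack
cable 3: √((-4.0000)²+(4.0000)²)=5.6569, C_3=5.6568: taut

1, 2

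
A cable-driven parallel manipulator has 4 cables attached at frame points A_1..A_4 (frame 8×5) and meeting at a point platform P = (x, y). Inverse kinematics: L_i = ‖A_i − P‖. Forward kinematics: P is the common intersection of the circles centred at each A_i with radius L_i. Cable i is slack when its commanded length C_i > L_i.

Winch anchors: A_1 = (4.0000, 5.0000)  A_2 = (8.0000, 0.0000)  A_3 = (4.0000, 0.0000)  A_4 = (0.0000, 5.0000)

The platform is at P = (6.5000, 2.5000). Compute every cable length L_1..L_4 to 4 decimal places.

cable 1: Δx=-2.5000, Δy=2.5000; L_1 = √(Δx²+Δy²) = 3.5355
cable 2: Δx=1.5000, Δy=-2.5000; L_2 = √(Δx²+Δy²) = 2.9155
cable 3: Δx=-2.5000, Δy=-2.5000; L_3 = √(Δx²+Δy²) = 3.5355
cable 4: Δx=-6.5000, Δy=2.5000; L_4 = √(Δx²+Δy²) = 6.9642

(3.5355, 2.9155, 3.5355, 6.9642)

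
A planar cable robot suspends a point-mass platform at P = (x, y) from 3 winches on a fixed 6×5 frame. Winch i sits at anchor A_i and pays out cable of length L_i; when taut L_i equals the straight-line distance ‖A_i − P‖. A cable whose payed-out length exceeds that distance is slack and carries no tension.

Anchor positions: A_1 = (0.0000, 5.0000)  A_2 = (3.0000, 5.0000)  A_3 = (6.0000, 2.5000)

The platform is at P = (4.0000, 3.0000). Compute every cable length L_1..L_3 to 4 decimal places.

cable 1: Δx=-4.0000, Δy=2.0000; L_1 = √(Δx²+Δy²) = 4.4721
cable 2: Δx=-1.0000, Δy=2.0000; L_2 = √(Δx²+Δy²) = 2.2361
cable 3: Δx=2.0000, Δy=-0.5000; L_3 = √(Δx²+Δy²) = 2.0616

(4.4721, 2.2361, 2.0616)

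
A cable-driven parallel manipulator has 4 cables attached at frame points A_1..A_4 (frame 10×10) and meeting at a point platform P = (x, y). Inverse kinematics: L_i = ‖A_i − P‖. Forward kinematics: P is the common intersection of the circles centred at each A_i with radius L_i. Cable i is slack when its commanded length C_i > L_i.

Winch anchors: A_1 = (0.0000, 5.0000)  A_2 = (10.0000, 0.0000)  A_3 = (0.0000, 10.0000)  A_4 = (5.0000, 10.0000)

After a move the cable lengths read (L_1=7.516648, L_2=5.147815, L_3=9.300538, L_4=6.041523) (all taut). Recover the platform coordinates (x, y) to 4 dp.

(7.5000, 4.5000)

circle eqns → linear via eq_j − eq_1; set q_j = A_j·A_j − L_j²
q_1 = 0.0000+25.0000−56.5000 = -31.5000
-20.0000·x + 10.0000·y = q_1−q_2 = -105.0000
0.0000·x − 10.0000·y = q_1−q_3 = -45.0000
-10.0000·x − 10.0000·y = q_1−q_4 = -120.0000
solve first two rows → x=7.5000, y=4.5000
check cable 4: ‖A_4−P‖² = 36.5000 ≈ L_4² = 36.5000 ✓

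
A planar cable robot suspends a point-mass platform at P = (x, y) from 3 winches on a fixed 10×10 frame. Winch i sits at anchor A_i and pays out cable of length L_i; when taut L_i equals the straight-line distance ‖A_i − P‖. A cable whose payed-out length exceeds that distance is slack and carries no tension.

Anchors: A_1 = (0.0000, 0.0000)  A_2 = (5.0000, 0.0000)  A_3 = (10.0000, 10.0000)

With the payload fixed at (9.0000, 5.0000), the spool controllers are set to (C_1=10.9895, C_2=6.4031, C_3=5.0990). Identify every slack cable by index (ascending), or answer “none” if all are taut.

1

cable 1: √((-9.0000)²+(-5.0000)²)=10.2956, C_1=10.9895: slack
cable 2: √((-4.0000)²+(-5.0000)²)=6.4031, C_2=6.4031: taut
cable 3: √((1.0000)²+(5.0000)²)=5.0990, C_3=5.0990: taut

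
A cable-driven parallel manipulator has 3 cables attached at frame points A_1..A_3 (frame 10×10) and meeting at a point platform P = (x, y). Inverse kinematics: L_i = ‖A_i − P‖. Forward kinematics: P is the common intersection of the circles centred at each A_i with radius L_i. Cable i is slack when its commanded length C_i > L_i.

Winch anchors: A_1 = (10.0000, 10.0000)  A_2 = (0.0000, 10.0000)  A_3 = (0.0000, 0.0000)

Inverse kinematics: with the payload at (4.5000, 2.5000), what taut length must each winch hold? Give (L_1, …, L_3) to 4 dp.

(9.3005, 8.7464, 5.1478)

L_1 = √((10.0000−4.5000)² + (10.0000−2.5000)²) = 9.3005
L_2 = √((0.0000−4.5000)² + (10.0000−2.5000)²) = 8.7464
L_3 = √((0.0000−4.5000)² + (0.0000−2.5000)²) = 5.1478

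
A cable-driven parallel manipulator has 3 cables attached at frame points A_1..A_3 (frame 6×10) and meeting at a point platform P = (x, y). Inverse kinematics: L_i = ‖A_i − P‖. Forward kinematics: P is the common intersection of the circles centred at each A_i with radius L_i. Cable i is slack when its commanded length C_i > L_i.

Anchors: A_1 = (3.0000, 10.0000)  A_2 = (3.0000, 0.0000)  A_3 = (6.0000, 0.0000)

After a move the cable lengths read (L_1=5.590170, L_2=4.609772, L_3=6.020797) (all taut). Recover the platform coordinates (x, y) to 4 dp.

circle eqns → linear via eq_j − eq_1; set k_j = A_j·A_j − L_j²
k_1 = 9.0000+100.0000−31.2500 = 77.7500
0.0000·x + 20.0000·y = k_1−k_2 = 90.0000
-6.0000·x + 20.0000·y = k_1−k_3 = 78.0000
solve first two rows → x=2.0000, y=4.5000

(2.0000, 4.5000)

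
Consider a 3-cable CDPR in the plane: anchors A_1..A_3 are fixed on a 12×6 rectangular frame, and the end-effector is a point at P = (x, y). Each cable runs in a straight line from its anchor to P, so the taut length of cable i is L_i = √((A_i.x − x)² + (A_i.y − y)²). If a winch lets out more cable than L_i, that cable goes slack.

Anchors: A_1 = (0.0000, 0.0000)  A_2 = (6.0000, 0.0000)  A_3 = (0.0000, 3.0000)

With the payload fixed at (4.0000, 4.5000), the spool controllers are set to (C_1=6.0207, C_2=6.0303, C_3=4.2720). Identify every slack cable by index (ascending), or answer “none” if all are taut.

2

cable 1: √((-4.0000)²+(-4.5000)²)=6.0208, C_1=6.0207: taut
cable 2: √((2.0000)²+(-4.5000)²)=4.9244, C_2=6.0303: slack
cable 3: √((-4.0000)²+(-1.5000)²)=4.2720, C_3=4.2720: taut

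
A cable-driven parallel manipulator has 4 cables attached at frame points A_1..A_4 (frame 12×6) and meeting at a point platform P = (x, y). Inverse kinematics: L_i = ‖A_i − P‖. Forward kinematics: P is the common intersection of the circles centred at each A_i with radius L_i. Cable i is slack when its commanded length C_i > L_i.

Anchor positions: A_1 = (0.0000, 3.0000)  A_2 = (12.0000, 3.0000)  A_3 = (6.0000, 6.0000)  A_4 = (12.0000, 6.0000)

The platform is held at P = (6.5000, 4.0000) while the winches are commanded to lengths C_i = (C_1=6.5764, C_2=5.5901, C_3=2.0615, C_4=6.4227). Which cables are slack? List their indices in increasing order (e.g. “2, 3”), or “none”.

4

cable 1: L_1 = ‖A_1−P‖ = 6.5765;  C_1 = 6.5764 → taut
cable 2: L_2 = ‖A_2−P‖ = 5.5902;  C_2 = 5.5901 → taut
cable 3: L_3 = ‖A_3−P‖ = 2.0616;  C_3 = 2.0615 → taut
cable 4: L_4 = ‖A_4−P‖ = 5.8523;  C_4 = 6.4227 → slack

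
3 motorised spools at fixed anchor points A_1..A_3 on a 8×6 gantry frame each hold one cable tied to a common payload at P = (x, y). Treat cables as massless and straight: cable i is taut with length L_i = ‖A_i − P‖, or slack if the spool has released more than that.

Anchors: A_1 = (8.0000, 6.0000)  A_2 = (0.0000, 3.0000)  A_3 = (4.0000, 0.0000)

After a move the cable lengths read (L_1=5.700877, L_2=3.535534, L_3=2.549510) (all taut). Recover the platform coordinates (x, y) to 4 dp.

expand ‖A_i−P‖²=L_i² and subtract eq 1 (q_i ≔ ‖A_i‖²−L_i²)
q_1 = 64.0000+36.0000−32.5000 = 67.5000
eq1−eq2 → [16.0000  6.0000]·P = 71.0000
eq1−eq3 → [8.0000  12.0000]·P = 58.0000
2×2 solve → P = (3.5000, 2.5000)

(3.5000, 2.5000)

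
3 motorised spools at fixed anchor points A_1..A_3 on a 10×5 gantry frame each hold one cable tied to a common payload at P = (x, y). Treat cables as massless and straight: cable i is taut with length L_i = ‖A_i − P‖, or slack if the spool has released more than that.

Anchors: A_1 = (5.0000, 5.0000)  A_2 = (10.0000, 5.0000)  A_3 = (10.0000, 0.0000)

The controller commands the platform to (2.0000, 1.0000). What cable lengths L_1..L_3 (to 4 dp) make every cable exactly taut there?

cable 1: Δx=3.0000, Δy=4.0000; L_1 = √(Δx²+Δy²) = 5.0000
cable 2: Δx=8.0000, Δy=4.0000; L_2 = √(Δx²+Δy²) = 8.9443
cable 3: Δx=8.0000, Δy=-1.0000; L_3 = √(Δx²+Δy²) = 8.0623

(5.0000, 8.9443, 8.0623)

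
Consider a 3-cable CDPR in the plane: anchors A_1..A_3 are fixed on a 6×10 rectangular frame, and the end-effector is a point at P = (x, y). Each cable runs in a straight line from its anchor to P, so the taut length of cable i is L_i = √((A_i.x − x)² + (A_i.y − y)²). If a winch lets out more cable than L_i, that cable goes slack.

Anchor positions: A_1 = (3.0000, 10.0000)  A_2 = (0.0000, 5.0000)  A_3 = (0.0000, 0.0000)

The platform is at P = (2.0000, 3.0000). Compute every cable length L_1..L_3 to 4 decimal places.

L_1 = √((3.0000−2.0000)² + (10.0000−3.0000)²) = 7.0711
L_2 = √((0.0000−2.0000)² + (5.0000−3.0000)²) = 2.8284
L_3 = √((0.0000−2.0000)² + (0.0000−3.0000)²) = 3.6056

(7.0711, 2.8284, 3.6056)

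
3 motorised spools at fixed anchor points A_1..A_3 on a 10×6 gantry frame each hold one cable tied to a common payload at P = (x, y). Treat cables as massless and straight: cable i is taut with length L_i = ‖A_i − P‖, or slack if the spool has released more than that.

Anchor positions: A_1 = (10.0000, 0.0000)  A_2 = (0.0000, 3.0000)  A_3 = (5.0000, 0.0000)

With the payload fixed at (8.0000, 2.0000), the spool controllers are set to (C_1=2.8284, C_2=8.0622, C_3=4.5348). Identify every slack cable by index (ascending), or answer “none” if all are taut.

cable 1: L_1 = ‖A_1−P‖ = 2.8284;  C_1 = 2.8284 → taut
cable 2: L_2 = ‖A_2−P‖ = 8.0623;  C_2 = 8.0622 → taut
cable 3: L_3 = ‖A_3−P‖ = 3.6056;  C_3 = 4.5348 → slack

3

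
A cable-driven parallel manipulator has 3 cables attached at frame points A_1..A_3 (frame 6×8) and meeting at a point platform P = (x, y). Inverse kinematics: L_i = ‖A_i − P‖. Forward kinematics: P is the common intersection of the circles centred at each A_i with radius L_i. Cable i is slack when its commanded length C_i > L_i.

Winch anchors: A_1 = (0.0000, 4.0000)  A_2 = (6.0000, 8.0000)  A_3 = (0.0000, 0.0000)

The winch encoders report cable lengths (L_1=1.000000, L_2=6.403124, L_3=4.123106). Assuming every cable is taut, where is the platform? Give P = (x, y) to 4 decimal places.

(1.0000, 4.0000)

circle eqns → linear via eq_j − eq_1; set k_j = A_j·A_j − L_j²
k_1 = 0.0000+16.0000−1.0000 = 15.0000
-12.0000·x − 8.0000·y = k_1−k_2 = -44.0000
0.0000·x + 8.0000·y = k_1−k_3 = 32.0000
solve first two rows → x=1.0000, y=4.0000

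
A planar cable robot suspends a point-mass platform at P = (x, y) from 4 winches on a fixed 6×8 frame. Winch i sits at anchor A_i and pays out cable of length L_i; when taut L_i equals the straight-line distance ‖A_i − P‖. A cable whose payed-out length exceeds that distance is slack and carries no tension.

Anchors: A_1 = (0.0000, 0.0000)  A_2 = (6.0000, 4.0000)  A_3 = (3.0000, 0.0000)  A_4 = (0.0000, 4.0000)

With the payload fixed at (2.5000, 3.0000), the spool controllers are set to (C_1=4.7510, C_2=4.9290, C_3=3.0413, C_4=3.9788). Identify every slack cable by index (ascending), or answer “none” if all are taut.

cable 1: L_1 = ‖A_1−P‖ = 3.9051;  C_1 = 4.7510 → slack
cable 2: L_2 = ‖A_2−P‖ = 3.6401;  C_2 = 4.9290 → slack
cable 3: L_3 = ‖A_3−P‖ = 3.0414;  C_3 = 3.0413 → taut
cable 4: L_4 = ‖A_4−P‖ = 2.6926;  C_4 = 3.9788 → slack

1, 2, 4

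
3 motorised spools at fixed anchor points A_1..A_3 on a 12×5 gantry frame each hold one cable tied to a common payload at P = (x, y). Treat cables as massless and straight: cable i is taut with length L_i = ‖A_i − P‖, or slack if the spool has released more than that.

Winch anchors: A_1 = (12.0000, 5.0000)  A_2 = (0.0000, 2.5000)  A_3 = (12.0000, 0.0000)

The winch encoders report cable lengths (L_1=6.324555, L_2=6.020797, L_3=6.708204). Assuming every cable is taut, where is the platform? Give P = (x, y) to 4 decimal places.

circle eqns → linear via eq_j − eq_1; set q_j = A_j·A_j − L_j²
q_1 = 144.0000+25.0000−40.0000 = 129.0000
24.0000·x + 5.0000·y = q_1−q_2 = 159.0000
0.0000·x + 10.0000·y = q_1−q_3 = 30.0000
solve first two rows → x=6.0000, y=3.0000

(6.0000, 3.0000)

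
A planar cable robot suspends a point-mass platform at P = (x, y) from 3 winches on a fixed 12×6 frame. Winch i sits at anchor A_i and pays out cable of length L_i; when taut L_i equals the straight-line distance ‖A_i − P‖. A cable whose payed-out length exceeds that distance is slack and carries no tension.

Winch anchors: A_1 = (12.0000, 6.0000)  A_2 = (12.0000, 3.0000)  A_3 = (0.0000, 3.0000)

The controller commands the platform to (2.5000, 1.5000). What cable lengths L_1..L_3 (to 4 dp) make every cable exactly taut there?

L_1: Δ = A_1−P = (9.5000, 4.5000) → ‖Δ‖ = √110.5000 = 10.5119
L_2: Δ = A_2−P = (9.5000, 1.5000) → ‖Δ‖ = √92.5000 = 9.6177
L_3: Δ = A_3−P = (-2.5000, 1.5000) → ‖Δ‖ = √8.5000 = 2.9155

(10.5119, 9.6177, 2.9155)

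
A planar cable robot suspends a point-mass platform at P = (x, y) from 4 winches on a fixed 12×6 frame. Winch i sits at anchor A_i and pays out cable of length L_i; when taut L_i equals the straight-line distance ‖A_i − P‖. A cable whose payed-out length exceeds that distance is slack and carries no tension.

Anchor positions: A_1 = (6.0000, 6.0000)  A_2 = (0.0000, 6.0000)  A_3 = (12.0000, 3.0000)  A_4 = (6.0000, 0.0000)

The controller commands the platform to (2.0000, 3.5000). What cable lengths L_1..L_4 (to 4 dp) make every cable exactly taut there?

cable 1: Δx=4.0000, Δy=2.5000; L_1 = √(Δx²+Δy²) = 4.7170
cable 2: Δx=-2.0000, Δy=2.5000; L_2 = √(Δx²+Δy²) = 3.2016
cable 3: Δx=10.0000, Δy=-0.5000; L_3 = √(Δx²+Δy²) = 10.0125
cable 4: Δx=4.0000, Δy=-3.5000; L_4 = √(Δx²+Δy²) = 5.3151

(4.7170, 3.2016, 10.0125, 5.3151)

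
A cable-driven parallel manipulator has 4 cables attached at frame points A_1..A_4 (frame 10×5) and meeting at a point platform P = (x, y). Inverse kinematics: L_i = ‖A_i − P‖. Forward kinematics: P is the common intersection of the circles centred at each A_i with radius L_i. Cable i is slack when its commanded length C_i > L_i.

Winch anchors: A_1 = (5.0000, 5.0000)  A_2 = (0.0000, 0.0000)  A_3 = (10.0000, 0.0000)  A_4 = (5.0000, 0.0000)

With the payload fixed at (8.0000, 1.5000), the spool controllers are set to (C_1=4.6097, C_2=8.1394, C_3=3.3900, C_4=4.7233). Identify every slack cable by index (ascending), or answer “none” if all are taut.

cable 1: L_1 = ‖A_1−P‖ = 4.6098;  C_1 = 4.6097 → taut
cable 2: L_2 = ‖A_2−P‖ = 8.1394;  C_2 = 8.1394 → taut
cable 3: L_3 = ‖A_3−P‖ = 2.5000;  C_3 = 3.3900 → slack
cable 4: L_4 = ‖A_4−P‖ = 3.3541;  C_4 = 4.7233 → slack

3, 4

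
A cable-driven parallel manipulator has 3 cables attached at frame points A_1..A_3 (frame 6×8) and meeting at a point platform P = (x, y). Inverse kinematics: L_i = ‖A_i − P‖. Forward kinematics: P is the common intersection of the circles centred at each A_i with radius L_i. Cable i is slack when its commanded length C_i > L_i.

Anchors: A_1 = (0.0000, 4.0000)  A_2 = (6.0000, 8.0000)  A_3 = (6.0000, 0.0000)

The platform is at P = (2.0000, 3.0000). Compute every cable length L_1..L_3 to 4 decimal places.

(2.2361, 6.4031, 5.0000)

L_1: Δ = A_1−P = (-2.0000, 1.0000) → ‖Δ‖ = √5.0000 = 2.2361
L_2: Δ = A_2−P = (4.0000, 5.0000) → ‖Δ‖ = √41.0000 = 6.4031
L_3: Δ = A_3−P = (4.0000, -3.0000) → ‖Δ‖ = √25.0000 = 5.0000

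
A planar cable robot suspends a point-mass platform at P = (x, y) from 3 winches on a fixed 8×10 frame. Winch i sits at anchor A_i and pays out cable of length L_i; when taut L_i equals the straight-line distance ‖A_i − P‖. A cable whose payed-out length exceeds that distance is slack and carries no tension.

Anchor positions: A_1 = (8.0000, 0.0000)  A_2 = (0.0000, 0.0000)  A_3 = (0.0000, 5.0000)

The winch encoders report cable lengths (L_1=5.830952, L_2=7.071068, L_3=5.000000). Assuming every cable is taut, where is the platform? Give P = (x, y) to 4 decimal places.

each cable: (A_i−P)·(A_i−P) = L_i²; let k_i = ‖A_i‖²−L_i²
k_1 = 64.0000+0.0000−34.0000 = 30.0000
row 1: 16.0000x + 0.0000y = 80.0000  (k_2=-50.0000)
row 2: 16.0000x − 10.0000y = 30.0000  (k_3=0.0000)
Cramer on rows 1–2 → x = 5.0000, y = 5.0000

(5.0000, 5.0000)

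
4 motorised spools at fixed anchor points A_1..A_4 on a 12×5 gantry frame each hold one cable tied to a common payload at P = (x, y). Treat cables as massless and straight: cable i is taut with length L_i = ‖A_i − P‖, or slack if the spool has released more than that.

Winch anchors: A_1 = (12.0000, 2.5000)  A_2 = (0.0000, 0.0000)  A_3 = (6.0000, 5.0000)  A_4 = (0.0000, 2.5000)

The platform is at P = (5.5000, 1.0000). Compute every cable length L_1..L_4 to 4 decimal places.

cable 1: Δx=6.5000, Δy=1.5000; L_1 = √(Δx²+Δy²) = 6.6708
cable 2: Δx=-5.5000, Δy=-1.0000; L_2 = √(Δx²+Δy²) = 5.5902
cable 3: Δx=0.5000, Δy=4.0000; L_3 = √(Δx²+Δy²) = 4.0311
cable 4: Δx=-5.5000, Δy=1.5000; L_4 = √(Δx²+Δy²) = 5.7009

(6.6708, 5.5902, 4.0311, 5.7009)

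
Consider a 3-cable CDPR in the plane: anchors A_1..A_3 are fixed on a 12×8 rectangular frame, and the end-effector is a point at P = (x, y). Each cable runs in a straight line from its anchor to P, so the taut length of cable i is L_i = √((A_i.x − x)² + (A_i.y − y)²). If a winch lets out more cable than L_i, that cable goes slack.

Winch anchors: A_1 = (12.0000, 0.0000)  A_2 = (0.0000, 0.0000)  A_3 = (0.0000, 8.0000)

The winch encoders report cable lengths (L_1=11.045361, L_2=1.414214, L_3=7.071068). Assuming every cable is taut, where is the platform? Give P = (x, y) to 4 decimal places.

(1.0000, 1.0000)

expand ‖A_i−P‖²=L_i² and subtract eq 1 (c_i ≔ ‖A_i‖²−L_i²)
c_1 = 144.0000+0.0000−122.0000 = 22.0000
eq1−eq2 → [24.0000  0.0000]·P = 24.0000
eq1−eq3 → [24.0000  -16.0000]·P = 8.0000
2×2 solve → P = (1.0000, 1.0000)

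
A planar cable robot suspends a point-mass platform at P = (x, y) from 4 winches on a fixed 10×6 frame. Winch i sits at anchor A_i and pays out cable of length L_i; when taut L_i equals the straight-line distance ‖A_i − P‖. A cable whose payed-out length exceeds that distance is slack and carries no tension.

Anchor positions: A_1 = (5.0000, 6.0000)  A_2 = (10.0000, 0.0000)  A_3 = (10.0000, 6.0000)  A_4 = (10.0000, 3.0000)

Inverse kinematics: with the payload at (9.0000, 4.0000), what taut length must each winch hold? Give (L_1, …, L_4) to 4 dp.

(4.4721, 4.1231, 2.2361, 1.4142)

L_1: Δ = A_1−P = (-4.0000, 2.0000) → ‖Δ‖ = √20.0000 = 4.4721
L_2: Δ = A_2−P = (1.0000, -4.0000) → ‖Δ‖ = √17.0000 = 4.1231
L_3: Δ = A_3−P = (1.0000, 2.0000) → ‖Δ‖ = √5.0000 = 2.2361
L_4: Δ = A_4−P = (1.0000, -1.0000) → ‖Δ‖ = √2.0000 = 1.4142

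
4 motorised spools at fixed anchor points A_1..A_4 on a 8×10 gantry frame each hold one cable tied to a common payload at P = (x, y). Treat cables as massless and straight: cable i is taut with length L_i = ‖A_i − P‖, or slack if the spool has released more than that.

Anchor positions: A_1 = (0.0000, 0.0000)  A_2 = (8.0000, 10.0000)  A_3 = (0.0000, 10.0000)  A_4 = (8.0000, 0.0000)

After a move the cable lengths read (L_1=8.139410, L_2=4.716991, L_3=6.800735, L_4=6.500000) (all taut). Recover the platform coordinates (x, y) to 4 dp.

circle eqns → linear via eq_j − eq_1; set c_j = A_j·A_j − L_j²
c_1 = 0.0000+0.0000−66.2500 = -66.2500
-16.0000·x − 20.0000·y = c_1−c_2 = -208.0000
0.0000·x − 20.0000·y = c_1−c_3 = -120.0000
-16.0000·x + 0.0000·y = c_1−c_4 = -88.0000
solve first two rows → x=5.5000, y=6.0000
check cable 4: ‖A_4−P‖² = 42.2500 ≈ L_4² = 42.2500 ✓

(5.5000, 6.0000)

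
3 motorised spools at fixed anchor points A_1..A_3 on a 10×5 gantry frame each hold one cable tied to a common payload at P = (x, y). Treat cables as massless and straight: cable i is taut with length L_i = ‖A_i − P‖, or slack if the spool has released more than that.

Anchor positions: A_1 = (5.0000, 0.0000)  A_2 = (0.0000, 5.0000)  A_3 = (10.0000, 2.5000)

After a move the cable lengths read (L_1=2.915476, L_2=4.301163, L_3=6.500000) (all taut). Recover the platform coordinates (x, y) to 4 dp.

circle eqns → linear via eq_j − eq_1; set k_j = A_j·A_j − L_j²
k_1 = 25.0000+0.0000−8.5000 = 16.5000
10.0000·x − 10.0000·y = k_1−k_2 = 10.0000
-10.0000·x − 5.0000·y = k_1−k_3 = -47.5000
solve first two rows → x=3.5000, y=2.5000

(3.5000, 2.5000)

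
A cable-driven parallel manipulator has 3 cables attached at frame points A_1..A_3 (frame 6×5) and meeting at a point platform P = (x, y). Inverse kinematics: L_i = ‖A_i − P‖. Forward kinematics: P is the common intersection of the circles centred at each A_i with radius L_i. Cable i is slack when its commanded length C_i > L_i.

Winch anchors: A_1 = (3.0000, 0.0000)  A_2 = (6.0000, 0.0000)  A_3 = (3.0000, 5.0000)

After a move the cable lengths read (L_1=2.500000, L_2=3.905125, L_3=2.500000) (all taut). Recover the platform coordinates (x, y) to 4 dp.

(3.0000, 2.5000)

expand ‖A_i−P‖²=L_i² and subtract eq 1 (q_i ≔ ‖A_i‖²−L_i²)
q_1 = 9.0000+0.0000−6.2500 = 2.7500
eq1−eq2 → [-6.0000  0.0000]·P = -18.0000
eq1−eq3 → [0.0000  -10.0000]·P = -25.0000
2×2 solve → P = (3.0000, 2.5000)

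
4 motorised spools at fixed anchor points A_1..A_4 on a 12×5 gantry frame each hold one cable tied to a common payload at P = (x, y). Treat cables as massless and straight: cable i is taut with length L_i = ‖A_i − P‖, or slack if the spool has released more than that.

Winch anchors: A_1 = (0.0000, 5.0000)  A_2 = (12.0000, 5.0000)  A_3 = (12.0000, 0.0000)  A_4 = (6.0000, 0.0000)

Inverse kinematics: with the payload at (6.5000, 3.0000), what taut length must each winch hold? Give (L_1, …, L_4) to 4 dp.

L_1 = √((0.0000−6.5000)² + (5.0000−3.0000)²) = 6.8007
L_2 = √((12.0000−6.5000)² + (5.0000−3.0000)²) = 5.8523
L_3 = √((12.0000−6.5000)² + (0.0000−3.0000)²) = 6.2650
L_4 = √((6.0000−6.5000)² + (0.0000−3.0000)²) = 3.0414

(6.8007, 5.8523, 6.2650, 3.0414)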